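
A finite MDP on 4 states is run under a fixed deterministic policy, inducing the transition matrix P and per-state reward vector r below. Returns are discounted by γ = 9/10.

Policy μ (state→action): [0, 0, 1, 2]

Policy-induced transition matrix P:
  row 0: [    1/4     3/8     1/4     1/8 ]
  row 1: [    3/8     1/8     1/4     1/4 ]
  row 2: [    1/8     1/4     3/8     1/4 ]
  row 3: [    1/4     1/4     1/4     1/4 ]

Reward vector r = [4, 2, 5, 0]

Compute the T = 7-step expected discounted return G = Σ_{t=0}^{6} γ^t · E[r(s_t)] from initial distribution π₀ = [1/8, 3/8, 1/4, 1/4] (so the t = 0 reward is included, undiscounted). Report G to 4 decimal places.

t=0: π = [0.1250, 0.3750, 0.2500, 0.2500], E[r] = 2.5000, γ^t·E[r] = 2.500000, running G = 2.500000
t=1: π = [0.2656, 0.2188, 0.2813, 0.2344], E[r] = 2.9063, γ^t·E[r] = 2.615625, running G = 5.115625
t=2: π = [0.2422, 0.2559, 0.2852, 0.2168], E[r] = 2.9063, γ^t·E[r] = 2.354063, running G = 7.469688
t=3: π = [0.2463, 0.2483, 0.2856, 0.2197], E[r] = 2.9102, γ^t·E[r] = 2.121504, running G = 9.591191
t=4: π = [0.2453, 0.2498, 0.2857, 0.2192], E[r] = 2.9094, γ^t·E[r] = 1.908833, running G = 11.500024
t=5: π = [0.2455, 0.2494, 0.2857, 0.2193], E[r] = 2.9095, γ^t·E[r] = 1.718022, running G = 13.218046
t=6: π = [0.2455, 0.2495, 0.2857, 0.2193], E[r] = 2.9095, γ^t·E[r] = 1.546202, running G = 14.764248

G = 14.7642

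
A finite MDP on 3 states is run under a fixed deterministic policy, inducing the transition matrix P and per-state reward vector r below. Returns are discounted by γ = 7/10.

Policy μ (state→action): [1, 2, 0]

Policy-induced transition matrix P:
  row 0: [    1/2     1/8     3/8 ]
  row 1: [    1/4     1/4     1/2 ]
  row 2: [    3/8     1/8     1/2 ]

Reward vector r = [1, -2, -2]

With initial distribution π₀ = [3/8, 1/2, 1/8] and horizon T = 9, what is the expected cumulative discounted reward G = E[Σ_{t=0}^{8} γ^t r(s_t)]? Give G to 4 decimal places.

t=0: π = [0.3750, 0.5000, 0.1250], E[r] = -0.8750, γ^t·E[r] = -0.875000, running G = -0.875000
t=1: π = [0.3594, 0.1875, 0.4531], E[r] = -0.9219, γ^t·E[r] = -0.645313, running G = -1.520313
t=2: π = [0.3965, 0.1484, 0.4551], E[r] = -0.8105, γ^t·E[r] = -0.397168, running G = -1.917480
t=3: π = [0.4060, 0.1436, 0.4504], E[r] = -0.7820, γ^t·E[r] = -0.268220, running G = -2.185700
t=4: π = [0.4078, 0.1429, 0.4492], E[r] = -0.7766, γ^t·E[r] = -0.186457, running G = -2.372157
t=5: π = [0.4081, 0.1429, 0.4490], E[r] = -0.7757, γ^t·E[r] = -0.130368, running G = -2.502525
t=6: π = [0.4082, 0.1429, 0.4490], E[r] = -0.7755, γ^t·E[r] = -0.091241, running G = -2.593766
t=7: π = [0.4082, 0.1429, 0.4490], E[r] = -0.7755, γ^t·E[r] = -0.063867, running G = -2.657633
t=8: π = [0.4082, 0.1429, 0.4490], E[r] = -0.7755, γ^t·E[r] = -0.044707, running G = -2.702340

G = -2.7023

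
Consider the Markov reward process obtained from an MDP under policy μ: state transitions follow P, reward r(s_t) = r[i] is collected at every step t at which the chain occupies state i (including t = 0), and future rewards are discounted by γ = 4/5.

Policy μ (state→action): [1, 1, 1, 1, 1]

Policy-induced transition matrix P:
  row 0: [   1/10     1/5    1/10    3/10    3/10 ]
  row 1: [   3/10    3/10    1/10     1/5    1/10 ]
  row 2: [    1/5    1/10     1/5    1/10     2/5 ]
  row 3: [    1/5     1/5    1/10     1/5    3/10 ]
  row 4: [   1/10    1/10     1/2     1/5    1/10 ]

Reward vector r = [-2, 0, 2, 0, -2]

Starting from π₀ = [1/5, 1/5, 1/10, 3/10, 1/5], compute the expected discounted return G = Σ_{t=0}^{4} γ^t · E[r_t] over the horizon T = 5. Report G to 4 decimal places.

t=0: π = [0.2000, 0.2000, 0.1000, 0.3000, 0.2000], E[r] = -0.6000, γ^t·E[r] = -0.600000, running G = -0.600000
t=1: π = [0.1800, 0.1900, 0.1900, 0.2100, 0.2300], E[r] = -0.4400, γ^t·E[r] = -0.352000, running G = -0.952000
t=2: π = [0.1780, 0.1770, 0.2110, 0.1990, 0.2350], E[r] = -0.4040, γ^t·E[r] = -0.258560, running G = -1.210560
t=3: π = [0.1764, 0.1731, 0.2151, 0.1967, 0.2387], E[r] = -0.4000, γ^t·E[r] = -0.204800, running G = -1.415360
t=4: π = [0.1758, 0.1719, 0.2170, 0.1961, 0.2392], E[r] = -0.3959, γ^t·E[r] = -0.162169, running G = -1.577529

G = -1.5775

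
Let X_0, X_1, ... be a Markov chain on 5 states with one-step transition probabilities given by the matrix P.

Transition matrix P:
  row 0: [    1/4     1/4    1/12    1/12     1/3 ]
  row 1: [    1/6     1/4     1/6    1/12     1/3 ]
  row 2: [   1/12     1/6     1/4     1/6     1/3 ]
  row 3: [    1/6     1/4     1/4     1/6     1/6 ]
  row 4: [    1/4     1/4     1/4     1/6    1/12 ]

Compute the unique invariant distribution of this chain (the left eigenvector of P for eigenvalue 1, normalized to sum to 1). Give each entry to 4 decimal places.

Balance equations π_j = Σ_i π_i·P[i][j]:
  π_0 = 1/4·π_0 + 1/6·π_1 + 1/12·π_2 + 1/6·π_3 + 1/4·π_4
  π_1 = 1/4·π_0 + 1/4·π_1 + 1/6·π_2 + 1/4·π_3 + 1/4·π_4
  π_2 = 1/12·π_0 + 1/6·π_1 + 1/4·π_2 + 1/4·π_3 + 1/4·π_4
  π_3 = 1/12·π_0 + 1/12·π_1 + 1/6·π_2 + 1/6·π_3 + 1/6·π_4
  normalize: π_0 + π_1 + π_2 + π_3 + π_4 = 1
Solving the linear system gives exactly π = [3707/19895, 4643/19895, 3969/19895, 524/3979, 4956/19895].

π = [0.1863, 0.2334, 0.1995, 0.1317, 0.2491]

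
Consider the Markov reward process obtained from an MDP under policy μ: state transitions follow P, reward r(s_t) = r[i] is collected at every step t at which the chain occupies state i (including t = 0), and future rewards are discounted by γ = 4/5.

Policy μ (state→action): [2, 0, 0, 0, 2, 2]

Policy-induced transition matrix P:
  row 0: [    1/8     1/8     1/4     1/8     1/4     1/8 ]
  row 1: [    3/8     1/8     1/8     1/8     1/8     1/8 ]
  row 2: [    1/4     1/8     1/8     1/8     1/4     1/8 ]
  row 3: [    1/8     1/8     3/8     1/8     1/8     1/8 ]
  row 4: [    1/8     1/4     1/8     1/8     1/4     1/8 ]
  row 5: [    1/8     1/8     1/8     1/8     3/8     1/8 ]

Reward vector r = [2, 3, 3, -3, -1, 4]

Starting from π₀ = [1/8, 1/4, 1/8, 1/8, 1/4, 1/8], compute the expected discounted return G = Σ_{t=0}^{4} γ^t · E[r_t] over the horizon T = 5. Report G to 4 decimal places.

t=0: π = [0.1250, 0.2500, 0.1250, 0.1250, 0.2500, 0.1250], E[r] = 1.2500, γ^t·E[r] = 1.250000, running G = 1.250000
t=1: π = [0.2031, 0.1563, 0.1719, 0.1250, 0.2188, 0.1250], E[r] = 1.2969, γ^t·E[r] = 1.037500, running G = 2.287500
t=2: π = [0.1855, 0.1523, 0.1816, 0.1250, 0.2305, 0.1250], E[r] = 1.2676, γ^t·E[r] = 0.811250, running G = 3.098750
t=3: π = [0.1858, 0.1538, 0.1794, 0.1250, 0.2310, 0.1250], E[r] = 1.2654, γ^t·E[r] = 0.647875, running G = 3.746625
t=4: π = [0.1859, 0.1539, 0.1795, 0.1250, 0.2308, 0.1250], E[r] = 1.2660, γ^t·E[r] = 0.518563, running G = 4.265188

G = 4.2652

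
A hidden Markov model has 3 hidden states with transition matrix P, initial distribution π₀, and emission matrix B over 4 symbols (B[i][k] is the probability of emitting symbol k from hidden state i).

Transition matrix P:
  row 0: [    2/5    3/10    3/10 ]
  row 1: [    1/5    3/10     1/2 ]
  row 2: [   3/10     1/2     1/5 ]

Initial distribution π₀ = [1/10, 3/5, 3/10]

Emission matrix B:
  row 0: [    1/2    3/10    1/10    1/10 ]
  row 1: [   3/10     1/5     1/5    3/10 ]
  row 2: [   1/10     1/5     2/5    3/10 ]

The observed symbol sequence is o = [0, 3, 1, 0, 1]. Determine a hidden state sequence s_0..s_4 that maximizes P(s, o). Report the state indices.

t=0: δ = [5.000e-02, 1.800e-01, 3.000e-02]  (obs o_0=0)
t=1: δ = [3.600e-03, 1.620e-02, 2.700e-02]  ψ = [1, 1, 1]  (obs o_1=3)
t=2: δ = [2.430e-03, 2.700e-03, 1.620e-03]  ψ = [2, 2, 1]  (obs o_2=1)
t=3: δ = [4.860e-04, 2.430e-04, 1.350e-04]  ψ = [0, 1, 1]  (obs o_3=0)
t=4: δ = [5.832e-05, 2.916e-05, 2.916e-05]  ψ = [0, 0, 0]  (obs o_4=1)
backtrack: best end state = 0; path = [1, 2, 0, 0, 0]

path = [1, 2, 0, 0, 0]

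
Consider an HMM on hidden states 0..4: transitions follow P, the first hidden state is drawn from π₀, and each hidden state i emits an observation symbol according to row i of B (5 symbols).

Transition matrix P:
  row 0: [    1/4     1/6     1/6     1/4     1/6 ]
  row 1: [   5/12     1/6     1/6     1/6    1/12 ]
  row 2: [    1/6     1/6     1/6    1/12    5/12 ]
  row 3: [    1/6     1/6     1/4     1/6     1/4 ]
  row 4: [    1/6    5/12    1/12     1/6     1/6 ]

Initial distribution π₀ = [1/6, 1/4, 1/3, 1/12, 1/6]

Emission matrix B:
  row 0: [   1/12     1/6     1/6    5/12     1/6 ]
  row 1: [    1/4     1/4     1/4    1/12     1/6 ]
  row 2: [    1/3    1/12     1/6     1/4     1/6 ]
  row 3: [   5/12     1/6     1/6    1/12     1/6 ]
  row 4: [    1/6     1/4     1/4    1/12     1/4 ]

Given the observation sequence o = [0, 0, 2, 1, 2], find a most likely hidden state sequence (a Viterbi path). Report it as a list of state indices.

path = [2, 2, 4, 1, 0]

t=0: δ = [1.389e-02, 6.250e-02, 1.111e-01, 3.472e-02, 2.778e-02]  (obs o_0=0)
t=1: δ = [2.170e-03, 4.630e-03, 6.173e-03, 4.340e-03, 7.716e-03]  ψ = [1, 2, 2, 1, 2]  (obs o_1=0)
t=2: δ = [3.215e-04, 8.038e-04, 1.808e-04, 2.143e-04, 6.430e-04]  ψ = [1, 4, 3, 4, 2]  (obs o_2=2)
t=3: δ = [5.582e-05, 6.698e-05, 1.116e-05, 2.233e-05, 2.679e-05]  ψ = [1, 4, 1, 1, 4]  (obs o_3=1)
t=4: δ = [4.651e-06, 2.791e-06, 1.861e-06, 2.326e-06, 2.326e-06]  ψ = [1, 1, 1, 0, 0]  (obs o_4=2)
backtrack: best end state = 0; path = [2, 2, 4, 1, 0]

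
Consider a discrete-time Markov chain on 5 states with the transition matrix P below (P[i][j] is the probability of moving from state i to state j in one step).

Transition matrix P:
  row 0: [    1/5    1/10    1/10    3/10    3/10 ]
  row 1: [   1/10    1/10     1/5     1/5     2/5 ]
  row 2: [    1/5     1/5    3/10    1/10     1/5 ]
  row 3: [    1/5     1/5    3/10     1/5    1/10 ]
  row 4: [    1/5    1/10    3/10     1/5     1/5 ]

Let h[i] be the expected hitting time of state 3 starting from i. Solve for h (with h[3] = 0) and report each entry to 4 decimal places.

h = [4.5417, 5.1715, 5.6784, 0.0000, 5.1613]

First-step conditioning: h[3] = 0; for i ≠ 3, h[i] = 1 + Σ_k P[i][k]·h[k].
  h[0] = 1 + 1/5·h[0] + 1/10·h[1] + 1/10·h[2] + 3/10·h[4]
  h[1] = 1 + 1/10·h[0] + 1/10·h[1] + 1/5·h[2] + 2/5·h[4]
  h[2] = 1 + 1/5·h[0] + 1/5·h[1] + 3/10·h[2] + 1/5·h[4]
  h[4] = 1 + 1/5·h[0] + 1/10·h[1] + 3/10·h[2] + 1/5·h[4]
Solving the 4×4 linear system over states ≠ 3 gives exactly h = [8870/1953, 10100/1953, 11090/1953, 0, 160/31] (h[3] = 0 is the target).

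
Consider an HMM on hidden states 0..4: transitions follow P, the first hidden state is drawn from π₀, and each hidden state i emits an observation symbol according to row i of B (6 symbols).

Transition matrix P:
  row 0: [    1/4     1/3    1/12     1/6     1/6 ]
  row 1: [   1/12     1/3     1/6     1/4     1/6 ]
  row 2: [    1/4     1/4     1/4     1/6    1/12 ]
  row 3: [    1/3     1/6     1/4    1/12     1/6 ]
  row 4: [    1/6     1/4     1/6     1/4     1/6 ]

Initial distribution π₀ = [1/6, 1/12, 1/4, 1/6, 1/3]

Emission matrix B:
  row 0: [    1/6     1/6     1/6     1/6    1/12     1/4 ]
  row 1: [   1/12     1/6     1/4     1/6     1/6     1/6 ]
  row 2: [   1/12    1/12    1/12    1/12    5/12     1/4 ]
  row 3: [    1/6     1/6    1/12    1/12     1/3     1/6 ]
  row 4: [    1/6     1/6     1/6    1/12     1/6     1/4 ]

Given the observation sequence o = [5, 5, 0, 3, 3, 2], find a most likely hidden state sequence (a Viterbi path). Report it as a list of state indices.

path = [4, 3, 0, 1, 1, 1]

t=0: δ = [4.167e-02, 1.389e-02, 6.250e-02, 2.778e-02, 8.333e-02]  (obs o_0=5)
t=1: δ = [3.906e-03, 3.472e-03, 3.906e-03, 3.472e-03, 3.472e-03]  ψ = [2, 4, 2, 4, 4]  (obs o_1=5)
t=2: δ = [1.929e-04, 1.085e-04, 8.138e-05, 1.447e-04, 1.085e-04]  ψ = [3, 0, 2, 1, 0]  (obs o_2=0)
t=3: δ = [8.038e-06, 1.072e-05, 3.014e-06, 2.679e-06, 2.679e-06]  ψ = [0, 0, 3, 0, 0]  (obs o_3=3)
t=4: δ = [3.349e-07, 5.954e-07, 1.488e-07, 2.233e-07, 1.488e-07]  ψ = [0, 1, 1, 1, 1]  (obs o_4=3)
t=5: δ = [1.395e-08, 4.961e-08, 8.269e-09, 1.240e-08, 1.654e-08]  ψ = [0, 1, 1, 1, 1]  (obs o_5=2)
backtrack: best end state = 1; path = [4, 3, 0, 1, 1, 1]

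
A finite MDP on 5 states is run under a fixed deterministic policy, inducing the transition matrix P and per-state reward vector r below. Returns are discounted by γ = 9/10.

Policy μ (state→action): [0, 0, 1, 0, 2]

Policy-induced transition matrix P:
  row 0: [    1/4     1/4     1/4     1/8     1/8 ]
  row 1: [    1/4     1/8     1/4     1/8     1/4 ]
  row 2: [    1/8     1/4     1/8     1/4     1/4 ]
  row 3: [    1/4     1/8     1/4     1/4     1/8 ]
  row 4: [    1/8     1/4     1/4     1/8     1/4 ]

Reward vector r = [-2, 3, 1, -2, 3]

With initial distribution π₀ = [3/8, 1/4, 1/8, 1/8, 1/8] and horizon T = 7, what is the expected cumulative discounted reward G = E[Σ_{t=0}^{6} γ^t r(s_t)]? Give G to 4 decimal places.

G = 3.1618

t=0: π = [0.3750, 0.2500, 0.1250, 0.1250, 0.1250], E[r] = 0.2500, γ^t·E[r] = 0.250000, running G = 0.250000
t=1: π = [0.2188, 0.2031, 0.2344, 0.1563, 0.1875], E[r] = 0.6563, γ^t·E[r] = 0.590625, running G = 0.840625
t=2: π = [0.1973, 0.2051, 0.2207, 0.1738, 0.2031], E[r] = 0.7031, γ^t·E[r] = 0.569531, running G = 1.410156
t=3: π = [0.1970, 0.2026, 0.2224, 0.1743, 0.2036], E[r] = 0.6985, γ^t·E[r] = 0.509197, running G = 1.919353
t=4: π = [0.1967, 0.2029, 0.2222, 0.1746, 0.2036], E[r] = 0.6989, γ^t·E[r] = 0.458557, running G = 2.377910
t=5: π = [0.1968, 0.2028, 0.2222, 0.1746, 0.2036], E[r] = 0.6987, γ^t·E[r] = 0.412557, running G = 2.790467
t=6: π = [0.1968, 0.2028, 0.2222, 0.1746, 0.2036], E[r] = 0.6987, γ^t·E[r] = 0.371303, running G = 3.161770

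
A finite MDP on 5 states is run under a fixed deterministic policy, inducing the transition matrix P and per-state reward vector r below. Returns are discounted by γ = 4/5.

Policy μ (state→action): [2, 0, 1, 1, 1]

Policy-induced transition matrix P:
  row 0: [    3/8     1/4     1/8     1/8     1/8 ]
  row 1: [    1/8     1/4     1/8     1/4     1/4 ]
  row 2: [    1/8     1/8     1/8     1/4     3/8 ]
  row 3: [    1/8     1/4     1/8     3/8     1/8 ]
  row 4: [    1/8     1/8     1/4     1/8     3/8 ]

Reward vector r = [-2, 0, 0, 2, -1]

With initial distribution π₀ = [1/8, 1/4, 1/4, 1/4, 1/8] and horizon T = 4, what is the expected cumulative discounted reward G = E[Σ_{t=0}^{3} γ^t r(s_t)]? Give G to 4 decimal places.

t=0: π = [0.1250, 0.2500, 0.2500, 0.2500, 0.1250], E[r] = 0.1250, γ^t·E[r] = 0.125000, running G = 0.125000
t=1: π = [0.1563, 0.2031, 0.1406, 0.2500, 0.2500], E[r] = -0.0625, γ^t·E[r] = -0.050000, running G = 0.075000
t=2: π = [0.1641, 0.2012, 0.1563, 0.2305, 0.2480], E[r] = -0.1152, γ^t·E[r] = -0.073750, running G = 0.001250
t=3: π = [0.1660, 0.1995, 0.1560, 0.2273, 0.2512], E[r] = -0.1287, γ^t·E[r] = -0.065875, running G = -0.064625

G = -0.0646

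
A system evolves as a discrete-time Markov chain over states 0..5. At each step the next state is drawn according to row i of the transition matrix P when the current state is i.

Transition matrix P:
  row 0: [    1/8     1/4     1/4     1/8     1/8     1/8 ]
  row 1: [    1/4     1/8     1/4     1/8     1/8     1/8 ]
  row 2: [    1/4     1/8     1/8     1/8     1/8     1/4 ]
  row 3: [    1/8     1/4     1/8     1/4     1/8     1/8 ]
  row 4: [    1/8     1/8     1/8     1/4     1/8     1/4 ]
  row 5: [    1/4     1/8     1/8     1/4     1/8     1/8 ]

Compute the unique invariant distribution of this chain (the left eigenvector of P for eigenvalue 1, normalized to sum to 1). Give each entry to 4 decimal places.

Balance equations π_j = Σ_i π_i·P[i][j]:
  π_0 = 1/8·π_0 + 1/4·π_1 + 1/4·π_2 + 1/8·π_3 + 1/8·π_4 + 1/4·π_5
  π_1 = 1/4·π_0 + 1/8·π_1 + 1/8·π_2 + 1/4·π_3 + 1/8·π_4 + 1/8·π_5
  π_2 = 1/4·π_0 + 1/4·π_1 + 1/8·π_2 + 1/8·π_3 + 1/8·π_4 + 1/8·π_5
  π_3 = 1/8·π_0 + 1/8·π_1 + 1/8·π_2 + 1/4·π_3 + 1/4·π_4 + 1/4·π_5
  π_4 = 1/8·π_0 + 1/8·π_1 + 1/8·π_2 + 1/8·π_3 + 1/8·π_4 + 1/8·π_5
  normalize: π_0 + π_1 + π_2 + π_3 + π_4 + π_5 = 1
Solving the linear system gives exactly π = [2309/12288, 2107/12288, 87/512, 753/4096, 1/8, 663/4096].

π = [0.1879, 0.1715, 0.1699, 0.1838, 0.1250, 0.1619]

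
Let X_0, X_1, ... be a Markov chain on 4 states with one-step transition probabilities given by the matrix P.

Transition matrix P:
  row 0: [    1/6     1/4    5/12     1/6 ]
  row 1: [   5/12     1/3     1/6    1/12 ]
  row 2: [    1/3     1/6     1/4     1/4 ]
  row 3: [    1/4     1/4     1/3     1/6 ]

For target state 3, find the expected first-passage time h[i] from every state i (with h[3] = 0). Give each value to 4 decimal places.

First-step conditioning: h[3] = 0; for i ≠ 3, h[i] = 1 + Σ_k P[i][k]·h[k].
  h[0] = 1 + 1/6·h[0] + 1/4·h[1] + 5/12·h[2]
  h[1] = 1 + 5/12·h[0] + 1/3·h[1] + 1/6·h[2]
  h[2] = 1 + 1/3·h[0] + 1/6·h[1] + 1/4·h[2]
Solving the 3×3 linear system over states ≠ 3 gives exactly h = [1812/311, 2016/311, 1668/311, 0] (h[3] = 0 is the target).

h = [5.8264, 6.4823, 5.3633, 0.0000]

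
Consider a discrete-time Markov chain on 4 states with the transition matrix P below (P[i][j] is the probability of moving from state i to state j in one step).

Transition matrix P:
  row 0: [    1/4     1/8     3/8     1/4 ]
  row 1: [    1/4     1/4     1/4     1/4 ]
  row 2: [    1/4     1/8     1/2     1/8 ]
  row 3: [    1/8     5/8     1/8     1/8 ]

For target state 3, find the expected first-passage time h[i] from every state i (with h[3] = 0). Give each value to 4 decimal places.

h = [5.0256, 4.9231, 5.7436, 0.0000]

First-step conditioning: h[3] = 0; for i ≠ 3, h[i] = 1 + Σ_k P[i][k]·h[k].
  h[0] = 1 + 1/4·h[0] + 1/8·h[1] + 3/8·h[2]
  h[1] = 1 + 1/4·h[0] + 1/4·h[1] + 1/4·h[2]
  h[2] = 1 + 1/4·h[0] + 1/8·h[1] + 1/2·h[2]
Solving the 3×3 linear system over states ≠ 3 gives exactly h = [196/39, 64/13, 224/39, 0] (h[3] = 0 is the target).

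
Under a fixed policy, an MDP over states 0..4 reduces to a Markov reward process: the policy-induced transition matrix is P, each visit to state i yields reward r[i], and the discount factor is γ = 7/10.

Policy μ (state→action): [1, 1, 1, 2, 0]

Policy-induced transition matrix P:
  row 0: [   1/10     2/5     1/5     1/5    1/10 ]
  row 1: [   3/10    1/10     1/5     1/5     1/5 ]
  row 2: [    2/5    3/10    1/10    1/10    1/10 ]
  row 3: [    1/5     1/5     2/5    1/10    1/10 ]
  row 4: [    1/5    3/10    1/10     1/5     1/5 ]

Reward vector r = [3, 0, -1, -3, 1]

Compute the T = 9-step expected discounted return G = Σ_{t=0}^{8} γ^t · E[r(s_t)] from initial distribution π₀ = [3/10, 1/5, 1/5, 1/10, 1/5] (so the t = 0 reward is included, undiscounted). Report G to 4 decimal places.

t=0: π = [0.3000, 0.2000, 0.2000, 0.1000, 0.2000], E[r] = 0.6000, γ^t·E[r] = 0.600000, running G = 0.600000
t=1: π = [0.2300, 0.2800, 0.1800, 0.1700, 0.1400], E[r] = 0.1400, γ^t·E[r] = 0.098000, running G = 0.698000
t=2: π = [0.2410, 0.2500, 0.2020, 0.1650, 0.1420], E[r] = 0.1680, γ^t·E[r] = 0.082320, running G = 0.780320
t=3: π = [0.2413, 0.2576, 0.1986, 0.1633, 0.1392], E[r] = 0.1746, γ^t·E[r] = 0.059888, running G = 0.840208
t=4: π = [0.2414, 0.2563, 0.1989, 0.1638, 0.1397], E[r] = 0.1734, γ^t·E[r] = 0.041638, running G = 0.881846
t=5: π = [0.2413, 0.2565, 0.1989, 0.1637, 0.1396], E[r] = 0.1733, γ^t·E[r] = 0.029127, running G = 0.910973
t=6: π = [0.2413, 0.2565, 0.1989, 0.1637, 0.1396], E[r] = 0.1734, γ^t·E[r] = 0.020402, running G = 0.931375
t=7: π = [0.2413, 0.2565, 0.1989, 0.1637, 0.1396], E[r] = 0.1734, γ^t·E[r] = 0.014279, running G = 0.945654
t=8: π = [0.2413, 0.2565, 0.1989, 0.1637, 0.1396], E[r] = 0.1734, γ^t·E[r] = 0.009996, running G = 0.955650

G = 0.9556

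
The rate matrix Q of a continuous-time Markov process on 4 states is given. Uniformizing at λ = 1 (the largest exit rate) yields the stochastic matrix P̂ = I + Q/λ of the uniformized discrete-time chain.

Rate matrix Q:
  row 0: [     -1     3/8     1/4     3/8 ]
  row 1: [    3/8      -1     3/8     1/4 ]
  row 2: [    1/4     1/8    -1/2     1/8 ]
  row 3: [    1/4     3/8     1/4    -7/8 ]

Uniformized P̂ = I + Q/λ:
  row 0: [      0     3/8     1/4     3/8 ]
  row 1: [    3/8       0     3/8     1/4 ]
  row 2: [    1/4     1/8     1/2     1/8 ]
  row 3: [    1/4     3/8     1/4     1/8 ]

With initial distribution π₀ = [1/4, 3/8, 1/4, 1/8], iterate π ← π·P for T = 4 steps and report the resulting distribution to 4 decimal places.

t=0: π = [0.2500, 0.3750, 0.2500, 0.1250]
t=1: π = [0.2344, 0.1719, 0.3594, 0.2344]
t=2: π = [0.2129, 0.2207, 0.3613, 0.2051]
t=3: π = [0.2244, 0.2019, 0.3679, 0.2058]
t=4: π = [0.2191, 0.2073, 0.3672, 0.2063]

π = [0.2191, 0.2073, 0.3672, 0.2063]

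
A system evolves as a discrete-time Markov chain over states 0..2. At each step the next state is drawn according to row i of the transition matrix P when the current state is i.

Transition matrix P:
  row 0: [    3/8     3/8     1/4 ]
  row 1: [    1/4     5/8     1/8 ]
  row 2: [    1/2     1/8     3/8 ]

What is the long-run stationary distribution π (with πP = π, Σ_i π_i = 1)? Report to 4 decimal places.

π = [0.3500, 0.4250, 0.2250]

Balance equations π_j = Σ_i π_i·P[i][j]:
  π_0 = 3/8·π_0 + 1/4·π_1 + 1/2·π_2
  π_1 = 3/8·π_0 + 5/8·π_1 + 1/8·π_2
  normalize: π_0 + π_1 + π_2 = 1
Solving the linear system gives exactly π = [7/20, 17/40, 9/40].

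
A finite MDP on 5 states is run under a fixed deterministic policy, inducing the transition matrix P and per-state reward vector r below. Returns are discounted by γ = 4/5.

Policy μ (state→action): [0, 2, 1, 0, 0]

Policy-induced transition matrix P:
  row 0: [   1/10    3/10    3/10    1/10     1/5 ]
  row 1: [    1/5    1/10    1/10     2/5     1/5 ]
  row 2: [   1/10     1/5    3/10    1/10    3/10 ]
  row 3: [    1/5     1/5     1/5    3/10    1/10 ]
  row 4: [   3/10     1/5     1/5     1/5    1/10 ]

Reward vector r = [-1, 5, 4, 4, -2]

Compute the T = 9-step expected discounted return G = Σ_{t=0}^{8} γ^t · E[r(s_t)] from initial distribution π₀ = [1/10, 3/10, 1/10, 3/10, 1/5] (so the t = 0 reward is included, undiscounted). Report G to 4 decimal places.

G = 10.0098

t=0: π = [0.1000, 0.3000, 0.1000, 0.3000, 0.2000], E[r] = 2.6000, γ^t·E[r] = 2.600000, running G = 2.600000
t=1: π = [0.2000, 0.1800, 0.1900, 0.2700, 0.1600], E[r] = 2.2200, γ^t·E[r] = 1.776000, running G = 4.376000
t=2: π = [0.1770, 0.2020, 0.2210, 0.2240, 0.1760], E[r] = 2.2610, γ^t·E[r] = 1.447040, running G = 5.823040
t=3: π = [0.1778, 0.1975, 0.2196, 0.2230, 0.1821], E[r] = 2.2159, γ^t·E[r] = 1.134541, running G = 6.957581
t=4: π = [0.1785, 0.1980, 0.2200, 0.2221, 0.1815], E[r] = 2.2170, γ^t·E[r] = 0.908075, running G = 7.865656
t=5: π = [0.1783, 0.1980, 0.2200, 0.2220, 0.1816], E[r] = 2.2167, γ^t·E[r] = 0.726355, running G = 8.592011
t=6: π = [0.1783, 0.1980, 0.2200, 0.2220, 0.1816], E[r] = 2.2165, γ^t·E[r] = 0.581046, running G = 9.173057
t=7: π = [0.1783, 0.1980, 0.2200, 0.2220, 0.1816], E[r] = 2.2165, γ^t·E[r] = 0.464842, running G = 9.637900
t=8: π = [0.1783, 0.1980, 0.2200, 0.2220, 0.1816], E[r] = 2.2165, γ^t·E[r] = 0.371873, running G = 10.009772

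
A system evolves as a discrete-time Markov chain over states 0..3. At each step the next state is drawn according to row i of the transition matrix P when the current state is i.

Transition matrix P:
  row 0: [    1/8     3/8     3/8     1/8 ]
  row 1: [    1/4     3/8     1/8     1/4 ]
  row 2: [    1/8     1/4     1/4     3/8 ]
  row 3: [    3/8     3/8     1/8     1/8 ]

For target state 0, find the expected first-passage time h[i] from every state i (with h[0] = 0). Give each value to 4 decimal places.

First-step conditioning: h[0] = 0; for i ≠ 0, h[i] = 1 + Σ_k P[i][k]·h[k].
  h[1] = 1 + 3/8·h[1] + 1/8·h[2] + 1/4·h[3]
  h[2] = 1 + 1/4·h[1] + 1/4·h[2] + 3/8·h[3]
  h[3] = 1 + 3/8·h[1] + 1/8·h[2] + 1/8·h[3]
Solving the 3×3 linear system over states ≠ 0 gives exactly h = [0, 42/11, 142/33, 112/33] (h[0] = 0 is the target).

h = [0.0000, 3.8182, 4.3030, 3.3939]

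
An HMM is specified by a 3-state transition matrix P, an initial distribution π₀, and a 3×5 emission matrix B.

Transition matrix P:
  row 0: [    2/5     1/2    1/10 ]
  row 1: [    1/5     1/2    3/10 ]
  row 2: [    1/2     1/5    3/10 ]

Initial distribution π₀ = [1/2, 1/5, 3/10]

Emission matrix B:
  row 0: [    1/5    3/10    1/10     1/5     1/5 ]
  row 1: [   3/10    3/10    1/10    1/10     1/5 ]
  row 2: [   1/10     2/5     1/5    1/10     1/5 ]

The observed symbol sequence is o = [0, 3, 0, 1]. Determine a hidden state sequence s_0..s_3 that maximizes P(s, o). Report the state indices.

t=0: δ = [1.000e-01, 6.000e-02, 3.000e-02]  (obs o_0=0)
t=1: δ = [8.000e-03, 5.000e-03, 1.800e-03]  ψ = [0, 0, 1]  (obs o_1=3)
t=2: δ = [6.400e-04, 1.200e-03, 1.500e-04]  ψ = [0, 0, 1]  (obs o_2=0)
t=3: δ = [7.680e-05, 1.800e-04, 1.440e-04]  ψ = [0, 1, 1]  (obs o_3=1)
backtrack: best end state = 1; path = [0, 0, 1, 1]

path = [0, 0, 1, 1]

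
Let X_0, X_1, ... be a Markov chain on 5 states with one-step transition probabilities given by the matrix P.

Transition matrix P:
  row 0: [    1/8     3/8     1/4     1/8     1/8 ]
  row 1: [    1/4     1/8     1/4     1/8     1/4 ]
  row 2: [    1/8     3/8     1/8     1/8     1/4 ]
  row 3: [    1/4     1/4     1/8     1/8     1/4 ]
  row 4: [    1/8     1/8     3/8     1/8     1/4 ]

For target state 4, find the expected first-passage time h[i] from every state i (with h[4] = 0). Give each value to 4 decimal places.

First-step conditioning: h[4] = 0; for i ≠ 4, h[i] = 1 + Σ_k P[i][k]·h[k].
  h[0] = 1 + 1/8·h[0] + 3/8·h[1] + 1/4·h[2] + 1/8·h[3]
  h[1] = 1 + 1/4·h[0] + 1/8·h[1] + 1/4·h[2] + 1/8·h[3]
  h[2] = 1 + 1/8·h[0] + 3/8·h[1] + 1/8·h[2] + 1/8·h[3]
  h[3] = 1 + 1/4·h[0] + 1/4·h[1] + 1/8·h[2] + 1/8·h[3]
Solving the 4×4 linear system over states ≠ 4 gives exactly h = [1920/389, 1728/389, 5120/1167, 5192/1167, 0] (h[4] = 0 is the target).

h = [4.9357, 4.4422, 4.3873, 4.4490, 0.0000]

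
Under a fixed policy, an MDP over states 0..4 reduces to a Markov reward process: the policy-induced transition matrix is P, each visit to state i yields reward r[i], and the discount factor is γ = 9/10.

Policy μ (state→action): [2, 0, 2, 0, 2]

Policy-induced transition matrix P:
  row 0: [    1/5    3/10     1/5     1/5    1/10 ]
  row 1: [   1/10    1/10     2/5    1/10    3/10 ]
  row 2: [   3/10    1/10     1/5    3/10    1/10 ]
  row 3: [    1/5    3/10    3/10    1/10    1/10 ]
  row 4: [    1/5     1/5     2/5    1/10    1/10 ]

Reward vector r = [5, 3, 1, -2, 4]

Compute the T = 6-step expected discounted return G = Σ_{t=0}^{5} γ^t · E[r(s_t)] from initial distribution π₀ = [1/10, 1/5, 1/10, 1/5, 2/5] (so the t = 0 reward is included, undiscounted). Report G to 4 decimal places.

G = 10.2016

t=0: π = [0.1000, 0.2000, 0.1000, 0.2000, 0.4000], E[r] = 2.4000, γ^t·E[r] = 2.400000, running G = 2.400000
t=1: π = [0.1900, 0.2000, 0.3400, 0.1300, 0.1400], E[r] = 2.1900, γ^t·E[r] = 1.971000, running G = 4.371000
t=2: π = [0.2140, 0.1780, 0.2810, 0.1870, 0.1400], E[r] = 2.0710, γ^t·E[r] = 1.677510, running G = 6.048510
t=3: π = [0.2103, 0.1942, 0.2823, 0.1776, 0.1356], E[r] = 2.1036, γ^t·E[r] = 1.533524, running G = 7.582034
t=4: π = [0.2088, 0.1911, 0.2837, 0.1775, 0.1388], E[r] = 2.1016, γ^t·E[r] = 1.378840, running G = 8.960874
t=5: π = [0.2093, 0.1911, 0.2837, 0.1776, 0.1382], E[r] = 2.1011, γ^t·E[r] = 1.240696, running G = 10.201570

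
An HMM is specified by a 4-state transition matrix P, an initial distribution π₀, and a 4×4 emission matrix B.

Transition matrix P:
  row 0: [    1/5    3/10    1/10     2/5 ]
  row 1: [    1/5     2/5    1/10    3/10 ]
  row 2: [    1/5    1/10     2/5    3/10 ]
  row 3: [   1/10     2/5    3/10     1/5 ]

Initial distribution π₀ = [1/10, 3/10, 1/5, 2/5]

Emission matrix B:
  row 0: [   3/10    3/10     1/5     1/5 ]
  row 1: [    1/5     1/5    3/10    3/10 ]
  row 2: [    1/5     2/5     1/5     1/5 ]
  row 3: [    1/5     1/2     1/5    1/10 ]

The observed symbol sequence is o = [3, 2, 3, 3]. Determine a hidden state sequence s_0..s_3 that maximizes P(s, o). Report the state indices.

path = [1, 1, 1, 1]

t=0: δ = [2.000e-02, 9.000e-02, 4.000e-02, 4.000e-02]  (obs o_0=3)
t=1: δ = [3.600e-03, 1.080e-02, 3.200e-03, 5.400e-03]  ψ = [1, 1, 2, 1]  (obs o_1=2)
t=2: δ = [4.320e-04, 1.296e-03, 3.240e-04, 3.240e-04]  ψ = [1, 1, 3, 1]  (obs o_2=3)
t=3: δ = [5.184e-05, 1.555e-04, 2.592e-05, 3.888e-05]  ψ = [1, 1, 1, 1]  (obs o_3=3)
backtrack: best end state = 1; path = [1, 1, 1, 1]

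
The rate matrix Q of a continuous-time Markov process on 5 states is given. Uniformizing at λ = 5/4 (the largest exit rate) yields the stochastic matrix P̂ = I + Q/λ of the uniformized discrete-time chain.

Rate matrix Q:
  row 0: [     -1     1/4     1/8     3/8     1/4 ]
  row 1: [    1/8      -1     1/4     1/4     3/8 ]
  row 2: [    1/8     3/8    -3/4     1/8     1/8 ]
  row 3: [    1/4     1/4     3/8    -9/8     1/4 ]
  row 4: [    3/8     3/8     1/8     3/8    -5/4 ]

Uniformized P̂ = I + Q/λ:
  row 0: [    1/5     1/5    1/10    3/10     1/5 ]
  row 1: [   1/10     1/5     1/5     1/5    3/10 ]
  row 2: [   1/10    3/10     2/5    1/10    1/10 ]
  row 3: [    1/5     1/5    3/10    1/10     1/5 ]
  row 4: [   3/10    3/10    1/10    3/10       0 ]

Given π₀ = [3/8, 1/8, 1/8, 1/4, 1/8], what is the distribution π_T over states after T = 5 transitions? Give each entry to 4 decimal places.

π = [0.1696, 0.2399, 0.2317, 0.1914, 0.1674]

t=0: π = [0.3750, 0.1250, 0.1250, 0.2500, 0.1250]
t=1: π = [0.1875, 0.2250, 0.2000, 0.2125, 0.1750]
t=2: π = [0.1750, 0.2375, 0.2250, 0.1950, 0.1675]
t=3: π = [0.1705, 0.2393, 0.2303, 0.1923, 0.1678]
t=4: π = [0.1698, 0.2398, 0.2315, 0.1916, 0.1674]
t=5: π = [0.1696, 0.2399, 0.2317, 0.1914, 0.1674]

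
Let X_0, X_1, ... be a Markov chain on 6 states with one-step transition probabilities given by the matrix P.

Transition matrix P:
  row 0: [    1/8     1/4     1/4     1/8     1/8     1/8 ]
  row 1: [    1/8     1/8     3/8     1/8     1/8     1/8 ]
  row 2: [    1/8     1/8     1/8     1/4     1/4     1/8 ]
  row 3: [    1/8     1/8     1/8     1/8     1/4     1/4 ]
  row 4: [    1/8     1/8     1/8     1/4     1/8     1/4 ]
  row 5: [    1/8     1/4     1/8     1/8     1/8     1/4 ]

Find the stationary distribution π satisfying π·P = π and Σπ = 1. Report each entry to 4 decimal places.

Balance equations π_j = Σ_i π_i·P[i][j]:
  π_0 = 1/8·π_0 + 1/8·π_1 + 1/8·π_2 + 1/8·π_3 + 1/8·π_4 + 1/8·π_5
  π_1 = 1/4·π_0 + 1/8·π_1 + 1/8·π_2 + 1/8·π_3 + 1/8·π_4 + 1/4·π_5
  π_2 = 1/4·π_0 + 3/8·π_1 + 1/8·π_2 + 1/8·π_3 + 1/8·π_4 + 1/8·π_5
  π_3 = 1/8·π_0 + 1/8·π_1 + 1/4·π_2 + 1/8·π_3 + 1/4·π_4 + 1/8·π_5
  π_4 = 1/8·π_0 + 1/8·π_1 + 1/4·π_2 + 1/4·π_3 + 1/8·π_4 + 1/8·π_5
  normalize: π_0 + π_1 + π_2 + π_3 + π_4 + π_5 = 1
Solving the linear system gives exactly π = [1/8, 229/1392, 253/1392, 235/1392, 235/1392, 133/696].

π = [0.1250, 0.1645, 0.1818, 0.1688, 0.1688, 0.1911]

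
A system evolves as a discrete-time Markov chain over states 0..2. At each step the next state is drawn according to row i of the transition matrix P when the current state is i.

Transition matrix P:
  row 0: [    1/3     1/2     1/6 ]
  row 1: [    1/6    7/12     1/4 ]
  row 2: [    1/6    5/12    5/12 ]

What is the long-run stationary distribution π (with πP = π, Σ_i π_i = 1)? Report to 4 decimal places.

π = [0.2000, 0.5200, 0.2800]

Balance equations π_j = Σ_i π_i·P[i][j]:
  π_0 = 1/3·π_0 + 1/6·π_1 + 1/6·π_2
  π_1 = 1/2·π_0 + 7/12·π_1 + 5/12·π_2
  normalize: π_0 + π_1 + π_2 = 1
Solving the linear system gives exactly π = [1/5, 13/25, 7/25].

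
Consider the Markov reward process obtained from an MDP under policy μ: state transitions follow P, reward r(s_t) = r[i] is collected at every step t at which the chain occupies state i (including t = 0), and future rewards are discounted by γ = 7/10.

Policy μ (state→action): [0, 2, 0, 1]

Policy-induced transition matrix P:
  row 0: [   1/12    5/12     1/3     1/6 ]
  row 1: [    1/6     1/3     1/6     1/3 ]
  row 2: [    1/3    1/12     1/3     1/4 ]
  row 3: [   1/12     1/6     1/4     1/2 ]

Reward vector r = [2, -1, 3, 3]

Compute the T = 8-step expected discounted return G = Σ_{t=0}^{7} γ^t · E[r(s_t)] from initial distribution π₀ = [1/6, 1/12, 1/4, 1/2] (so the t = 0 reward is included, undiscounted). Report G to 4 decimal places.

G = 6.7375

t=0: π = [0.1667, 0.0833, 0.2500, 0.5000], E[r] = 2.5000, γ^t·E[r] = 2.500000, running G = 2.500000
t=1: π = [0.1528, 0.2014, 0.2778, 0.3681], E[r] = 2.0417, γ^t·E[r] = 1.429167, running G = 3.929167
t=2: π = [0.1696, 0.2153, 0.2691, 0.3461], E[r] = 1.9693, γ^t·E[r] = 0.964971, running G = 4.894138
t=3: π = [0.1685, 0.2225, 0.2686, 0.3403], E[r] = 1.9414, γ^t·E[r] = 0.665902, running G = 5.560040
t=4: π = [0.1690, 0.2235, 0.2679, 0.3396], E[r] = 1.9370, γ^t·E[r] = 0.465063, running G = 6.025103
t=5: π = [0.1689, 0.2239, 0.2678, 0.3394], E[r] = 1.9357, γ^t·E[r] = 0.325327, running G = 6.350430
t=6: π = [0.1689, 0.2239, 0.2677, 0.3394], E[r] = 1.9355, γ^t·E[r] = 0.227709, running G = 6.578139
t=7: π = [0.1689, 0.2239, 0.2677, 0.3394], E[r] = 1.9355, γ^t·E[r] = 0.159393, running G = 6.737533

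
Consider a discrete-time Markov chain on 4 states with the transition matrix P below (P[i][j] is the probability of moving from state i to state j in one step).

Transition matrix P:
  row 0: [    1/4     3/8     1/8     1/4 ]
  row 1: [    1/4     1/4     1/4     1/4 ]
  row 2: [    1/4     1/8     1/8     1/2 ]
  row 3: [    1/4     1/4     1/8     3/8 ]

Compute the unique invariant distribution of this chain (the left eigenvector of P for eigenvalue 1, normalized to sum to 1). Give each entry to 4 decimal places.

Balance equations π_j = Σ_i π_i·P[i][j]:
  π_0 = 1/4·π_0 + 1/4·π_1 + 1/4·π_2 + 1/4·π_3
  π_1 = 3/8·π_0 + 1/4·π_1 + 1/8·π_2 + 1/4·π_3
  π_2 = 1/8·π_0 + 1/4·π_1 + 1/8·π_2 + 1/8·π_3
  normalize: π_0 + π_1 + π_2 + π_3 = 1
Solving the linear system gives exactly π = [1/4, 17/65, 41/260, 43/130].

π = [0.2500, 0.2615, 0.1577, 0.3308]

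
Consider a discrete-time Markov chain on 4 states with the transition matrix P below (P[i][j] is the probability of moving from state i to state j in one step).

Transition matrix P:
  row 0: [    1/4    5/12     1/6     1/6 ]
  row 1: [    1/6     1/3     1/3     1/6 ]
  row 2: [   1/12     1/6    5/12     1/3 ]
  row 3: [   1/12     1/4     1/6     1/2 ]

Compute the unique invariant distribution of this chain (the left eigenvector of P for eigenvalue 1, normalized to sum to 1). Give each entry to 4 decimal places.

Balance equations π_j = Σ_i π_i·P[i][j]:
  π_0 = 1/4·π_0 + 1/6·π_1 + 1/12·π_2 + 1/12·π_3
  π_1 = 5/12·π_0 + 1/3·π_1 + 1/6·π_2 + 1/4·π_3
  π_2 = 1/6·π_0 + 1/3·π_1 + 5/12·π_2 + 1/6·π_3
  normalize: π_0 + π_1 + π_2 + π_3 = 1
Solving the linear system gives exactly π = [63/496, 67/248, 35/124, 159/496].

π = [0.1270, 0.2702, 0.2823, 0.3206]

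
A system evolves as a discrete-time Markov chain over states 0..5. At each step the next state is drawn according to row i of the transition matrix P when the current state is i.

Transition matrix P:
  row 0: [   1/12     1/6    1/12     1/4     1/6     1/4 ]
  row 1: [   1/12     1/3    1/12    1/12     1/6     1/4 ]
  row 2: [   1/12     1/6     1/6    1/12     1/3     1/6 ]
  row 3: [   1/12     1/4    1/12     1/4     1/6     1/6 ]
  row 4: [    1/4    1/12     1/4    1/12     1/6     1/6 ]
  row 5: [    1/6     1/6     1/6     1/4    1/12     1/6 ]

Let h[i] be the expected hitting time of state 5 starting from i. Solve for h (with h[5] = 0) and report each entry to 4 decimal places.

First-step conditioning: h[5] = 0; for i ≠ 5, h[i] = 1 + Σ_k P[i][k]·h[k].
  h[0] = 1 + 1/12·h[0] + 1/6·h[1] + 1/12·h[2] + 1/4·h[3] + 1/6·h[4]
  h[1] = 1 + 1/12·h[0] + 1/3·h[1] + 1/12·h[2] + 1/12·h[3] + 1/6·h[4]
  h[2] = 1 + 1/12·h[0] + 1/6·h[1] + 1/6·h[2] + 1/12·h[3] + 1/3·h[4]
  h[3] = 1 + 1/12·h[0] + 1/4·h[1] + 1/12·h[2] + 1/4·h[3] + 1/6·h[4]
  h[4] = 1 + 1/4·h[0] + 1/12·h[1] + 1/4·h[2] + 1/12·h[3] + 1/6·h[4]
Solving the 5×5 linear system over states ≠ 5 gives exactly h = [5856/1231, 5760/1231, 6393/1231, 6336/1231, 12723/2462, 0] (h[5] = 0 is the target).

h = [4.7571, 4.6791, 5.1933, 5.1470, 5.1677, 0.0000]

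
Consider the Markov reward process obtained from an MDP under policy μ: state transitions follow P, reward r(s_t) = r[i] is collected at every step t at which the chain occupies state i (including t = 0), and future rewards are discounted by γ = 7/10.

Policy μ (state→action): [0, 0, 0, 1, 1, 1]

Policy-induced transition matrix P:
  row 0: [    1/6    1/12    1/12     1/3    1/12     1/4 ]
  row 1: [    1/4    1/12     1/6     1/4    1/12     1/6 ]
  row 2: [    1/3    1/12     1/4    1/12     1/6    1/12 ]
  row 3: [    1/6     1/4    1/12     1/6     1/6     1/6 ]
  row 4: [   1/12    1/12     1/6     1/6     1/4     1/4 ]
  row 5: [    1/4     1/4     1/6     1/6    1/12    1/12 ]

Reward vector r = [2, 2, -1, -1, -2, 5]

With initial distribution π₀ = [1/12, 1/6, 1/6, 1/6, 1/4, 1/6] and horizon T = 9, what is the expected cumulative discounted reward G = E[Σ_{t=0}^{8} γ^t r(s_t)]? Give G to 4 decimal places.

G = 2.4960

t=0: π = [0.0833, 0.1667, 0.1667, 0.1667, 0.2500, 0.1667], E[r] = 0.5000, γ^t·E[r] = 0.500000, running G = 0.500000
t=1: π = [0.2014, 0.1389, 0.1597, 0.1806, 0.1528, 0.1667], E[r] = 0.8681, γ^t·E[r] = 0.607639, running G = 1.107639
t=2: π = [0.2060, 0.1412, 0.1481, 0.1985, 0.1372, 0.1690], E[r] = 0.9184, γ^t·E[r] = 0.450017, running G = 1.557656
t=3: π = [0.2058, 0.1446, 0.1453, 0.2004, 0.1351, 0.1688], E[r] = 0.9290, γ^t·E[r] = 0.318651, running G = 1.876307
t=4: π = [0.2057, 0.1449, 0.1449, 0.2009, 0.1347, 0.1689], E[r] = 0.9306, γ^t·E[r] = 0.223429, running G = 2.099737
t=5: π = [0.2057, 0.1450, 0.1449, 0.2010, 0.1346, 0.1689], E[r] = 0.9308, γ^t·E[r] = 0.156446, running G = 2.256182
t=6: π = [0.2057, 0.1450, 0.1448, 0.2010, 0.1346, 0.1689], E[r] = 0.9309, γ^t·E[r] = 0.109517, running G = 2.365699
t=7: π = [0.2057, 0.1450, 0.1448, 0.2010, 0.1346, 0.1689], E[r] = 0.9309, γ^t·E[r] = 0.076662, running G = 2.442362
t=8: π = [0.2057, 0.1450, 0.1448, 0.2010, 0.1346, 0.1689], E[r] = 0.9309, γ^t·E[r] = 0.053664, running G = 2.496025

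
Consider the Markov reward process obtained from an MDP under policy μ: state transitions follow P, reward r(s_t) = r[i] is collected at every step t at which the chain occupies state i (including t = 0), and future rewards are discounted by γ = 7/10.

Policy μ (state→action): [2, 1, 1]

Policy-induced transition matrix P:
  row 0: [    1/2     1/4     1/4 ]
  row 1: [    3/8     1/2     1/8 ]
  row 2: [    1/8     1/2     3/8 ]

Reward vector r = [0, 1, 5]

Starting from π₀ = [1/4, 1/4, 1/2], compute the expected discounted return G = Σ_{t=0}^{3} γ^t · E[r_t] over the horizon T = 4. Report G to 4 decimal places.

t=0: π = [0.2500, 0.2500, 0.5000], E[r] = 2.7500, γ^t·E[r] = 2.750000, running G = 2.750000
t=1: π = [0.2813, 0.4375, 0.2813], E[r] = 1.8438, γ^t·E[r] = 1.290625, running G = 4.040625
t=2: π = [0.3398, 0.4297, 0.2305], E[r] = 1.5820, γ^t·E[r] = 0.775195, running G = 4.815820
t=3: π = [0.3599, 0.4150, 0.2251], E[r] = 1.5405, γ^t·E[r] = 0.528401, running G = 5.344221

G = 5.3442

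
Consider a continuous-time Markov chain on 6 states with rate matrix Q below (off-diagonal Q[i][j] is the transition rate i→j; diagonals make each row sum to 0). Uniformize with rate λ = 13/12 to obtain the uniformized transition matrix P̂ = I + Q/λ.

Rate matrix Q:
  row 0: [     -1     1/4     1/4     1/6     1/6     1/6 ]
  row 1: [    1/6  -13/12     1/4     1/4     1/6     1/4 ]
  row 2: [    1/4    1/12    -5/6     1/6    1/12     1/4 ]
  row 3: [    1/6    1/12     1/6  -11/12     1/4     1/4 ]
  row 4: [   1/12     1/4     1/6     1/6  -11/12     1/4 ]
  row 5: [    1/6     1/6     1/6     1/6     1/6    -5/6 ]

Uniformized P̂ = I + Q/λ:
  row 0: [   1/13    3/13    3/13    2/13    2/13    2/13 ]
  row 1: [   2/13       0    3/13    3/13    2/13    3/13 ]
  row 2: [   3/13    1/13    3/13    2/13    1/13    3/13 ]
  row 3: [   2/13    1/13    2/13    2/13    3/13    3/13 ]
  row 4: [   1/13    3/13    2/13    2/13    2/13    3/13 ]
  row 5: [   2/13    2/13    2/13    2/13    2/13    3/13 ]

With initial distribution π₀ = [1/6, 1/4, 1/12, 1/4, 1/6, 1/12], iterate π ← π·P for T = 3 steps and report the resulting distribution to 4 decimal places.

t=0: π = [0.1667, 0.2500, 0.0833, 0.2500, 0.1667, 0.0833]
t=1: π = [0.1346, 0.1154, 0.1923, 0.1731, 0.1667, 0.2179]
t=2: π = [0.1455, 0.1312, 0.1879, 0.1627, 0.1524, 0.2204]
t=3: π = [0.1454, 0.1296, 0.1896, 0.1639, 0.1519, 0.2196]

π = [0.1454, 0.1296, 0.1896, 0.1639, 0.1519, 0.2196]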